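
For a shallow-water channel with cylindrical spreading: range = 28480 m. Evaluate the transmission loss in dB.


44.55 dB


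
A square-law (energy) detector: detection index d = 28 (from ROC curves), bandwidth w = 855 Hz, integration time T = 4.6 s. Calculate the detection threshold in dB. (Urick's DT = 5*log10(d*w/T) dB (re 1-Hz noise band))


DT = 5*log10(d*w/T) = 5*log10(28 * 855 / 4.6) = 5*log10(5204.35) = 18.58

18.58 dB


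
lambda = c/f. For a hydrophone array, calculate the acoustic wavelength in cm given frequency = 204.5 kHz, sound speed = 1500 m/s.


0.73 cm


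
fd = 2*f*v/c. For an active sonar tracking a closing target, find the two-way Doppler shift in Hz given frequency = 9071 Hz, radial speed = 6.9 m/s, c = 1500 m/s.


fd = 2*f*v/c = 2 * 9071 * 6.9 / 1500 = 83.45

83.45 Hz


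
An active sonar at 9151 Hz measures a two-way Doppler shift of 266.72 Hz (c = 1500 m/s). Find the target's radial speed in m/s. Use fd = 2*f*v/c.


From fd = 2*f*v/c, v = c*fd/(2*f) = 1500 * 266.72 / (2*9151) = 21.86

21.86 m/s


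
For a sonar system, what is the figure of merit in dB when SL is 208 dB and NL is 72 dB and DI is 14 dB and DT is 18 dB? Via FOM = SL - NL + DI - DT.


FOM = SL - NL + DI - DT = 208 - 72 + 14 - 18 = 132

132 dB


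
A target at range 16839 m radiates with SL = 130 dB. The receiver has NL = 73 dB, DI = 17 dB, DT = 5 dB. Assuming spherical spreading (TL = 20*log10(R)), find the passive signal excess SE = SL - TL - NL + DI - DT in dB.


Step 1: TL = 20*log10(16839) = 84.53 dB
Step 2: SE = 130 - 84.53 - 73 + 17 - 5 = -15.53

-15.53 dB


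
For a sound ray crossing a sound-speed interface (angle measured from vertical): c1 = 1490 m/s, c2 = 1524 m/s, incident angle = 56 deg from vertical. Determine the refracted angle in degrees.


57.99 deg


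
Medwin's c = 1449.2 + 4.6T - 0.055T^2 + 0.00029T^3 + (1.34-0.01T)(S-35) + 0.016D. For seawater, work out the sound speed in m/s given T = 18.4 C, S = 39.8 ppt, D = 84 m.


c = 1449.2 + 4.6*18.4 - 0.055*18.4^2 + 0.00029*18.4^3 + (1.34 - 0.01*18.4)*(39.8 - 35) + 0.016*84 = 1523.92

1523.92 m/s


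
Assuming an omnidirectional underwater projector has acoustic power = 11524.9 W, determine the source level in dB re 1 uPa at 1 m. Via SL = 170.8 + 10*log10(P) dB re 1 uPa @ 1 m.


211.42 dB


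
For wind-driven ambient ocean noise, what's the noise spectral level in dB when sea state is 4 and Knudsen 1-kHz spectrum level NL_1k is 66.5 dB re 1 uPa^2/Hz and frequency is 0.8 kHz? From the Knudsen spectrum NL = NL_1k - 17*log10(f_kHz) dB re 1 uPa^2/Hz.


68.15 dB


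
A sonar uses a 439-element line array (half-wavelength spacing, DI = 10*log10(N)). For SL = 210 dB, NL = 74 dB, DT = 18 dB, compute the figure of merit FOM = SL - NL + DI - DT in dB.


Step 1: DI = 10*log10(439) = 26.42 dB
Step 2: FOM = SL - NL + DI - DT = 210 - 74 + 26.42 - 18 = 144.42

144.42 dB


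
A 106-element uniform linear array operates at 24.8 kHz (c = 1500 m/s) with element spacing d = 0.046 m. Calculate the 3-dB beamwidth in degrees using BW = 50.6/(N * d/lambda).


Step 1: lambda = 1500/24800 = 0.06048 m
Step 2: d/lambda = 0.046/0.06048 = 0.7606
Step 3: BW = 50.6/(N * d/lambda) = 50.6/(106 * 0.7606) = 0.63

0.63 deg


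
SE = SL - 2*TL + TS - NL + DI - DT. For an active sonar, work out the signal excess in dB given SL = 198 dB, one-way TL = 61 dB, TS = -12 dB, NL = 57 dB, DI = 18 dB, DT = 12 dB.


SE = SL - 2*TL + TS - NL + DI - DT = 198 - 2*61 + (-12) - 57 + 18 - 12 = 13

13 dB


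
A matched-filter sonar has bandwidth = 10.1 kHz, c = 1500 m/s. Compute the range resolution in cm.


dR = c/(2*BW) = 1500 / (2 * 10.1e3) = 0.0743 m = 7.43 cm

7.43 cm


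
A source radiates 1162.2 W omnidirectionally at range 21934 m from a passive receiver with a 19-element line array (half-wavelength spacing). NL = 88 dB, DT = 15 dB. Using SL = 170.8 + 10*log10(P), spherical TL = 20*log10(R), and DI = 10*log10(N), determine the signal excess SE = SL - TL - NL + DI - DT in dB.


24.42 dB


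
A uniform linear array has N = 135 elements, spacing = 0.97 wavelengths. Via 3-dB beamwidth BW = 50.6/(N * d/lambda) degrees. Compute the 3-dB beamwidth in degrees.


BW = 50.6 / (135 * 0.97) = 50.6 / 130.95 = 0.39

0.39 deg


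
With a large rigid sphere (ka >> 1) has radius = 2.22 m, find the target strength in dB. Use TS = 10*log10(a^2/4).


TS = 10*log10(2.22^2 / 4) = 10*log10(1.2321) = 0.91

0.91 dB


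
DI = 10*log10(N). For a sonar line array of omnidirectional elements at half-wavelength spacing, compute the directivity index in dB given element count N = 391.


DI = 10*log10(391) = 25.92

25.92 dB


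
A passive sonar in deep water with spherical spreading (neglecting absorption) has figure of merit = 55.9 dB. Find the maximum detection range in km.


At max range FOM = TL, so 20*log10(R) = 55.9
R = 10^(55.9/20) = 623.73 m = 0.62 km

0.62 km


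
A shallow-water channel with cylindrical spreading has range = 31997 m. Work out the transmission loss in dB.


45.05 dB


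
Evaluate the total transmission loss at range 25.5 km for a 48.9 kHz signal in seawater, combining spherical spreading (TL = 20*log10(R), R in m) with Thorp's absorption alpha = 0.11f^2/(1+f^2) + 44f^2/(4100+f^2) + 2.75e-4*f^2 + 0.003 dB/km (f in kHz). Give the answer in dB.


Step 1 (Thorp): alpha = 0.11*2391.21/(1+2391.21) + 44*2391.21/(4100+2391.21) + 2.75e-4*2391.21 + 0.003 = 16.9791 dB/km
Step 2: TL_spread = 20*log10(25500) = 88.13 dB
Step 3: TL_abs = alpha*R = 16.9791 * 25.5 = 432.97 dB
Step 4: TL_total = 88.13 + 432.97 = 521.1

521.1 dB


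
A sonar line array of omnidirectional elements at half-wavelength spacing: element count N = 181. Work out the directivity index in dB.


DI = 10*log10(181) = 22.58

22.58 dB


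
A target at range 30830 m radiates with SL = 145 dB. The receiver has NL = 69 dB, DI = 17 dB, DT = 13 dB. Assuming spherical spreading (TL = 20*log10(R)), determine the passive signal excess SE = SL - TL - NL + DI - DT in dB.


Step 1: TL = 20*log10(30830) = 89.78 dB
Step 2: SE = 145 - 89.78 - 69 + 17 - 13 = -9.78

-9.78 dB


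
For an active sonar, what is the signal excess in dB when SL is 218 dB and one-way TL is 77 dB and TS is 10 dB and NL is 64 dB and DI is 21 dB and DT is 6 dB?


SE = SL - 2*TL + TS - NL + DI - DT = 218 - 2*77 + (10) - 64 + 21 - 6 = 25

25 dB


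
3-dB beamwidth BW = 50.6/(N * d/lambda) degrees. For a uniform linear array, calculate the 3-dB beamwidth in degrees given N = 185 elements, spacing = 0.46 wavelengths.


BW = 50.6 / (185 * 0.46) = 50.6 / 85.1 = 0.59

0.59 deg


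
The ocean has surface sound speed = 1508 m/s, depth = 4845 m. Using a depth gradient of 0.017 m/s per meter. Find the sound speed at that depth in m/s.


c = 1508 + 0.017 * 4845 = 1590.365

1590.365 m/s


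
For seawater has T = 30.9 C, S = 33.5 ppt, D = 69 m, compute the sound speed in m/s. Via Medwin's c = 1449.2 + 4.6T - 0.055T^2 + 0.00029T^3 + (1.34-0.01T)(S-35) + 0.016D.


1546.94 m/s


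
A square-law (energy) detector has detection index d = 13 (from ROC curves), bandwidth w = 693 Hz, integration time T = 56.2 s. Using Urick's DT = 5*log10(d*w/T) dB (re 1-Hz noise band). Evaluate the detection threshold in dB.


11.02 dB


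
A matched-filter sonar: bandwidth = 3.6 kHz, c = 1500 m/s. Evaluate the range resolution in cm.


dR = c/(2*BW) = 1500 / (2 * 3.6e3) = 0.2083 m = 20.83 cm

20.83 cm


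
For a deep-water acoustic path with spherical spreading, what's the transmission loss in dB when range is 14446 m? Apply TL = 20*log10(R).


TL = 20*log10(14446) = 83.19

83.19 dB


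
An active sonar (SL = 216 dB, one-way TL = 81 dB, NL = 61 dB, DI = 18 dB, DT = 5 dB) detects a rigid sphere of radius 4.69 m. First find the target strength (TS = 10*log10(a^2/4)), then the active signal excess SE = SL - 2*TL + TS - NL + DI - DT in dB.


Step 1: TS = 10*log10(4.69^2/4) = 7.4 dB
Step 2: SE = SL - 2*TL + TS - NL + DI - DT = 216 - 2*81 + (7.4) - 61 + 18 - 5 = 13.4

13.4 dB


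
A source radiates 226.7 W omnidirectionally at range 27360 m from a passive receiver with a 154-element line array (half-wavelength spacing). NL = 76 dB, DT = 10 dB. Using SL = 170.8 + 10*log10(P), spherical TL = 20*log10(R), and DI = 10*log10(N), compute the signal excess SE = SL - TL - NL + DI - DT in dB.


Step 1: SL = 170.8 + 10*log10(226.7) = 194.35 dB
Step 2: TL = 20*log10(27360) = 88.74 dB
Step 3: DI = 10*log10(154) = 21.88 dB
Step 4: SE = SL - TL - NL + DI - DT = 194.35 - 88.74 - 76 + 21.88 - 10 = 41.49

41.49 dB


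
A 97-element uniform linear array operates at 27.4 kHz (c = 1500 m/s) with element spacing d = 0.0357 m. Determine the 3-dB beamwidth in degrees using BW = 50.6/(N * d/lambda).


Step 1: lambda = 1500/27400 = 0.05474 m
Step 2: d/lambda = 0.0357/0.05474 = 0.6522
Step 3: BW = 50.6/(N * d/lambda) = 50.6/(97 * 0.6522) = 0.8

0.8 deg


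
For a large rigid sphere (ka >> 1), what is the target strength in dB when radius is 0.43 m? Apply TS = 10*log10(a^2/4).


TS = 10*log10(0.43^2 / 4) = 10*log10(0.046225) = -13.35

-13.35 dB


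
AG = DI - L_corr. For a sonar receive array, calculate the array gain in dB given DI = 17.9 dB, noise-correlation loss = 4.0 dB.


AG = DI - L_corr = 17.9 - 4.0 = 13.9

13.9 dB


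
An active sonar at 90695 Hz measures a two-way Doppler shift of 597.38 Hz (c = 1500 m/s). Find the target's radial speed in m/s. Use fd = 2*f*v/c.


4.94 m/s


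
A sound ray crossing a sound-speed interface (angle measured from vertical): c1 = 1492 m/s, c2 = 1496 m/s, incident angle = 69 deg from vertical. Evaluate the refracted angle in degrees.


sin(theta2) = (c2/c1)*sin(theta1) = (1496/1492)*sin(69 deg) = 0.93608
theta2 = arcsin(0.93608) = 69.4

69.4 deg


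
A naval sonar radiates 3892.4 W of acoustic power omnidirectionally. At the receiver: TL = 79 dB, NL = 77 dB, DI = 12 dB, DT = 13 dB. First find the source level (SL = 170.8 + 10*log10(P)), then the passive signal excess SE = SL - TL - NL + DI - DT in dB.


Step 1: SL = 170.8 + 10*log10(3892.4) = 206.7 dB
Step 2: SE = SL - TL - NL + DI - DT = 206.7 - 79 - 77 + 12 - 13 = 49.7

49.7 dB


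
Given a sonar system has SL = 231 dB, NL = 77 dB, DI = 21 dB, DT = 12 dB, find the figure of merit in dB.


FOM = SL - NL + DI - DT = 231 - 77 + 21 - 12 = 163

163 dB


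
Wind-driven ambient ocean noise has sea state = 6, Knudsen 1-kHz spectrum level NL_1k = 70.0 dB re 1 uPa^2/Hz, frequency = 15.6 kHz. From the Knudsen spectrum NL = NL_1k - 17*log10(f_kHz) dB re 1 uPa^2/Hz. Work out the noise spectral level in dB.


49.72 dB


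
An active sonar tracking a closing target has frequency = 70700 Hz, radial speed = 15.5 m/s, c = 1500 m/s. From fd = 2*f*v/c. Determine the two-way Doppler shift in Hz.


fd = 2*f*v/c = 2 * 70700 * 15.5 / 1500 = 1461.13

1461.13 Hz


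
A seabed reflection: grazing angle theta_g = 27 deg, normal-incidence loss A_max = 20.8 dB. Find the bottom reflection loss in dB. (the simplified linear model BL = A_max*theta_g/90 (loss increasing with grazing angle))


BL = A_max * theta_g / 90 = 20.8 * 27 / 90 = 6.24

6.24 dB


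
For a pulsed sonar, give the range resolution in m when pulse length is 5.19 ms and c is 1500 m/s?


3.8925 m


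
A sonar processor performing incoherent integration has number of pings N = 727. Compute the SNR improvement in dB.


14.31 dB


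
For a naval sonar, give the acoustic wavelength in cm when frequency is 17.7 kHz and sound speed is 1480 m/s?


8.36 cm


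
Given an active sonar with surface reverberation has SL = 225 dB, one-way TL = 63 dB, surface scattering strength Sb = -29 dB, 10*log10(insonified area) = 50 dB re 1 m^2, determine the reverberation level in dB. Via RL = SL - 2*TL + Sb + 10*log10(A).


120 dB


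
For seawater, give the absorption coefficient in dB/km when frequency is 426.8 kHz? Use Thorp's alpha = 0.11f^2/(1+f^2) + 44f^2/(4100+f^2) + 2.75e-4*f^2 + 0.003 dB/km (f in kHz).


f^2 = 182158.24
alpha = 0.11*182158.24/(1+182158.24) + 44*182158.24/(4100+182158.24) + 2.75e-4*182158.24 + 0.003 = 93.238

93.238 dB/km


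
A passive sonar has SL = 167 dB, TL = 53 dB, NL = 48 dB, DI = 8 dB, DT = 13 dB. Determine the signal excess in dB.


SE = SL - TL - NL + DI - DT = 167 - 53 - 48 + 8 - 13 = 61

61 dB


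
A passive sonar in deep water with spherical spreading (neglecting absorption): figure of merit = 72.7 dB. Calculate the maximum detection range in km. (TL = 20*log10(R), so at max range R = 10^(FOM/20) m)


At max range FOM = TL, so 20*log10(R) = 72.7
R = 10^(72.7/20) = 4315.19 m = 4.32 km

4.32 km


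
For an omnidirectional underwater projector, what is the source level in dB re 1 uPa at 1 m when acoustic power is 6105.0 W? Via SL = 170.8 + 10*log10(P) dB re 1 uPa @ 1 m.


SL = 170.8 + 10*log10(6105.0) = 170.8 + 37.86 = 208.66

208.66 dB


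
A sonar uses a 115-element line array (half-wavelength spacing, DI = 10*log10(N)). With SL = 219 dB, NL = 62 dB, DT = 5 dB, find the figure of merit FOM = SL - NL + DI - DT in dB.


172.61 dB


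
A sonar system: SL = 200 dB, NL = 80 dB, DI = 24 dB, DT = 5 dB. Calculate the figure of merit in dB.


139 dB


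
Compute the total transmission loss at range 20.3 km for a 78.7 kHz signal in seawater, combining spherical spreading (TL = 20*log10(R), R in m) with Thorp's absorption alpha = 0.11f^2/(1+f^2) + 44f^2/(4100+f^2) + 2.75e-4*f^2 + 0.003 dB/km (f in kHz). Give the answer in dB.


660.46 dB


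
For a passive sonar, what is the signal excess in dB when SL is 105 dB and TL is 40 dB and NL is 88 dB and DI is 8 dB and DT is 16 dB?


SE = SL - TL - NL + DI - DT = 105 - 40 - 88 + 8 - 16 = -31

-31 dB


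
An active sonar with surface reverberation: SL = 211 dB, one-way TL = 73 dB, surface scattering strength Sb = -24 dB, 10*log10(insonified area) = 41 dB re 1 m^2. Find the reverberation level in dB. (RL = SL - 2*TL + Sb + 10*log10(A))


RL = SL - 2*TL + Sb + 10*log10(A) = 211 - 2*73 + (-24) + 41 = 82

82 dB


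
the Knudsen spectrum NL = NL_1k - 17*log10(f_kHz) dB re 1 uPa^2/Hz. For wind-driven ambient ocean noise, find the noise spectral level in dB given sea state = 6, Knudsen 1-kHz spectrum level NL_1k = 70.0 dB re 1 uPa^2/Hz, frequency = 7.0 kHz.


NL = NL_1k - 17*log10(f_kHz) = 70.0 - 17*log10(7.0) = 70.0 - (14.37) = 55.63

55.63 dB


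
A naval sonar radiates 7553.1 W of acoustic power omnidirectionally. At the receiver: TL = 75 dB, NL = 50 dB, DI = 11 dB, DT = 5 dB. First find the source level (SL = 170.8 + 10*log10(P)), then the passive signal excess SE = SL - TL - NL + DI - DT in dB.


Step 1: SL = 170.8 + 10*log10(7553.1) = 209.58 dB
Step 2: SE = SL - TL - NL + DI - DT = 209.58 - 75 - 50 + 11 - 5 = 90.58

90.58 dB


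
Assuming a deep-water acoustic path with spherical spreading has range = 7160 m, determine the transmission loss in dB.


77.1 dB


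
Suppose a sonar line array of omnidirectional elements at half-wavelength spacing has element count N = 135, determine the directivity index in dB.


DI = 10*log10(135) = 21.3

21.3 dB


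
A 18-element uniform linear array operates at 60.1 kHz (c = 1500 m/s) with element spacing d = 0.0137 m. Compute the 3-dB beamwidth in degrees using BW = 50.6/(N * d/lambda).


Step 1: lambda = 1500/60100 = 0.02496 m
Step 2: d/lambda = 0.0137/0.02496 = 0.5489
Step 3: BW = 50.6/(N * d/lambda) = 50.6/(18 * 0.5489) = 5.12

5.12 deg


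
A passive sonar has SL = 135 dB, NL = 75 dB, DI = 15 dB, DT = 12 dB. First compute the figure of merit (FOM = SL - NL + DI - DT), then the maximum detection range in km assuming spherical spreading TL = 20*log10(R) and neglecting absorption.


Step 1: FOM = SL - NL + DI - DT = 135 - 75 + 15 - 12 = 63 dB
Step 2: at max range FOM = TL = 20*log10(R), so R = 10^(63/20) = 1412.54 m = 1.41 km

1.41 km


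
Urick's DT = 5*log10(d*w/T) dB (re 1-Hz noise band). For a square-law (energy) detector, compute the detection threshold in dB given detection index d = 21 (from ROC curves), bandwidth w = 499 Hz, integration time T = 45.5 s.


DT = 5*log10(d*w/T) = 5*log10(21 * 499 / 45.5) = 5*log10(230.31) = 11.81

11.81 dB


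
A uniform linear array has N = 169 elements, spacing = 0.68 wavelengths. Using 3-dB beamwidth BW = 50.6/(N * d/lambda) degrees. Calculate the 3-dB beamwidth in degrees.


BW = 50.6 / (169 * 0.68) = 50.6 / 114.92 = 0.44

0.44 deg


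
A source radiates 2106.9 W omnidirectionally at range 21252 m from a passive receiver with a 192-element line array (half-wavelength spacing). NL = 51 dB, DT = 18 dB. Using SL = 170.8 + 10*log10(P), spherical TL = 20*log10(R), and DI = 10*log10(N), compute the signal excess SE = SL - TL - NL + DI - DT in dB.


Step 1: SL = 170.8 + 10*log10(2106.9) = 204.04 dB
Step 2: TL = 20*log10(21252) = 86.55 dB
Step 3: DI = 10*log10(192) = 22.83 dB
Step 4: SE = SL - TL - NL + DI - DT = 204.04 - 86.55 - 51 + 22.83 - 18 = 71.32

71.32 dB


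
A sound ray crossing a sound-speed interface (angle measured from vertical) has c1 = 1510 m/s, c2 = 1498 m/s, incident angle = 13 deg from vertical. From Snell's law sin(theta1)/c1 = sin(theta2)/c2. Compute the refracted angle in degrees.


sin(theta2) = (c2/c1)*sin(theta1) = (1498/1510)*sin(13 deg) = 0.22316
theta2 = arcsin(0.22316) = 12.89

12.89 deg


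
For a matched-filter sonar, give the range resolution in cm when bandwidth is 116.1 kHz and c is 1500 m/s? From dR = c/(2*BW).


dR = c/(2*BW) = 1500 / (2 * 116.1e3) = 0.0065 m = 0.65 cm

0.65 cm


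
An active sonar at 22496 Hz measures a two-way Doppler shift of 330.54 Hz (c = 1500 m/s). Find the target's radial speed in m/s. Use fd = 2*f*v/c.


From fd = 2*f*v/c, v = c*fd/(2*f) = 1500 * 330.54 / (2*22496) = 11.02

11.02 m/s


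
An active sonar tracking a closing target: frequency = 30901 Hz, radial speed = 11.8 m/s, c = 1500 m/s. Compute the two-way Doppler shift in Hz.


fd = 2*f*v/c = 2 * 30901 * 11.8 / 1500 = 486.18

486.18 Hz


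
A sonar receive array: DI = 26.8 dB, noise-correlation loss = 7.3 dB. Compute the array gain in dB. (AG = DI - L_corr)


19.5 dB


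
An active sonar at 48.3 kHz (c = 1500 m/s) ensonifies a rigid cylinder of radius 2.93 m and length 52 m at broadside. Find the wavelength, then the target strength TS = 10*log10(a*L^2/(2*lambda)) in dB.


Step 1: lambda = c/f = 1500/48300 = 0.03106 m
Step 2: TS = 10*log10(a*L^2/(2*lambda)) = 10*log10(2.93*52^2/(2*0.03106)) = 51.06

51.06 dB


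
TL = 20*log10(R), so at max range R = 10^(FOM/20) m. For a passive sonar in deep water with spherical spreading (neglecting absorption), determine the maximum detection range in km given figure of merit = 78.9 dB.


At max range FOM = TL, so 20*log10(R) = 78.9
R = 10^(78.9/20) = 8810.49 m = 8.81 km

8.81 km


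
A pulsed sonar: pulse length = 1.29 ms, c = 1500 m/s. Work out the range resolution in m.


0.9675 m


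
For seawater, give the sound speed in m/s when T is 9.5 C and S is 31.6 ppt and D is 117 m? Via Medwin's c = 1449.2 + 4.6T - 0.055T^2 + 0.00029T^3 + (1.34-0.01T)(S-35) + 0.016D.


c = 1449.2 + 4.6*9.5 - 0.055*9.5^2 + 0.00029*9.5^3 + (1.34 - 0.01*9.5)*(31.6 - 35) + 0.016*117 = 1485.82

1485.82 m/s


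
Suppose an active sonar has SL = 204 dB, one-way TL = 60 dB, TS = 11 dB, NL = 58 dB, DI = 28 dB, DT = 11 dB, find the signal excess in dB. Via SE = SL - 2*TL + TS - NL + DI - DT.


SE = SL - 2*TL + TS - NL + DI - DT = 204 - 2*60 + (11) - 58 + 28 - 11 = 54

54 dB


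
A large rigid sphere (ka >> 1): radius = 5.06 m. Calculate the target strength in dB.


TS = 10*log10(5.06^2 / 4) = 10*log10(6.4009) = 8.06

8.06 dB


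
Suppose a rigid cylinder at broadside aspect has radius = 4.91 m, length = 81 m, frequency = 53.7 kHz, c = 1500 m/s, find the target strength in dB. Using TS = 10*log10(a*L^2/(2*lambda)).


57.61 dB


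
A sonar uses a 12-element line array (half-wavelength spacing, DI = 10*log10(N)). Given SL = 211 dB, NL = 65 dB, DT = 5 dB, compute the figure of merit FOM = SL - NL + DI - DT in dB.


151.79 dB


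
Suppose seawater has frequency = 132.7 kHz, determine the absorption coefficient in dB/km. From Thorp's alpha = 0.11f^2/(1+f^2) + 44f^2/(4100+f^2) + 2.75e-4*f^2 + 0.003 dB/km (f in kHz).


40.646 dB/km


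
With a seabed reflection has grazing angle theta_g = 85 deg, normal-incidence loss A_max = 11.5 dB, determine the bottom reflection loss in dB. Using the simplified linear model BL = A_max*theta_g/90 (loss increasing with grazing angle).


BL = A_max * theta_g / 90 = 11.5 * 85 / 90 = 10.86

10.86 dB


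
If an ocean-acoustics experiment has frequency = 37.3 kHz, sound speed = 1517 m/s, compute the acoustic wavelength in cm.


lambda = c/f = 1517 / 37300 = 0.0407 m = 4.07 cm

4.07 cm


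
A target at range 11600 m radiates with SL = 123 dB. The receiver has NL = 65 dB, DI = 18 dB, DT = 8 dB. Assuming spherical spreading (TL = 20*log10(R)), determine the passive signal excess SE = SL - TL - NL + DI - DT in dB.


Step 1: TL = 20*log10(11600) = 81.29 dB
Step 2: SE = 123 - 81.29 - 65 + 18 - 8 = -13.29

-13.29 dB


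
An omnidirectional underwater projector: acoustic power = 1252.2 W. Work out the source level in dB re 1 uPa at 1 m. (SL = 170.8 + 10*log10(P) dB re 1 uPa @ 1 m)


201.78 dB


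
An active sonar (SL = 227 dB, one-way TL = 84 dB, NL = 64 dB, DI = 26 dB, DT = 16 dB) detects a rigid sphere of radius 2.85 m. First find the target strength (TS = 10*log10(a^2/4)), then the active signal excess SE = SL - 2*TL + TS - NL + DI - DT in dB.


Step 1: TS = 10*log10(2.85^2/4) = 3.08 dB
Step 2: SE = SL - 2*TL + TS - NL + DI - DT = 227 - 2*84 + (3.08) - 64 + 26 - 16 = 8.08

8.08 dB


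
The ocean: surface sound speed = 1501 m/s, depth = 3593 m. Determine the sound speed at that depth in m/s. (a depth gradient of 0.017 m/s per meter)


c = 1501 + 0.017 * 3593 = 1562.081

1562.081 m/s


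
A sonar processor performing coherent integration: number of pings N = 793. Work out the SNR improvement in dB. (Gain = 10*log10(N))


Gain = 10*log10(793) = 28.99

28.99 dB


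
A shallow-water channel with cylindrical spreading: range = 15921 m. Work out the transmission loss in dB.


TL = 10*log10(15921) = 42.02

42.02 dB


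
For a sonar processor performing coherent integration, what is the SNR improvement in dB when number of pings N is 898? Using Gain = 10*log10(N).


29.53 dB


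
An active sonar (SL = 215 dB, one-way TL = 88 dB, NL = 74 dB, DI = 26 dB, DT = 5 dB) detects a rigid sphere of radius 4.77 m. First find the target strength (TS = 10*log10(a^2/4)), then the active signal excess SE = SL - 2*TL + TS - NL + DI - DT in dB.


Step 1: TS = 10*log10(4.77^2/4) = 7.55 dB
Step 2: SE = SL - 2*TL + TS - NL + DI - DT = 215 - 2*88 + (7.55) - 74 + 26 - 5 = -6.45

-6.45 dB


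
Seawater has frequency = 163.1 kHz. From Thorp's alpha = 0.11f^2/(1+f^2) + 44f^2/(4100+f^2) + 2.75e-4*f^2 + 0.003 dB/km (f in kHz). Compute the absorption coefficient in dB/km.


f^2 = 26601.61
alpha = 0.11*26601.61/(1+26601.61) + 44*26601.61/(4100+26601.61) + 2.75e-4*26601.61 + 0.003 = 45.553

45.553 dB/km


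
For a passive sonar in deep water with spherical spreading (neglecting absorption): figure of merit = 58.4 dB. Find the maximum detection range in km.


0.83 km


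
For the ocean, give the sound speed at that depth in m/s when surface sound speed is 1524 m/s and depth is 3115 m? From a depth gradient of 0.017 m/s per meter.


c = 1524 + 0.017 * 3115 = 1576.955

1576.955 m/s


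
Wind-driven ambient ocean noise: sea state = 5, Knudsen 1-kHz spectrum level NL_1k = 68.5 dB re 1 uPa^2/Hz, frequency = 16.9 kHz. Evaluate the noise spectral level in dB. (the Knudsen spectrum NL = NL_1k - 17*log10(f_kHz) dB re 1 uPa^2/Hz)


NL = NL_1k - 17*log10(f_kHz) = 68.5 - 17*log10(16.9) = 68.5 - (20.87) = 47.63

47.63 dB


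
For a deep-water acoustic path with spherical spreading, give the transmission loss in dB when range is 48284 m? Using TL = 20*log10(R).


TL = 20*log10(48284) = 93.68

93.68 dB


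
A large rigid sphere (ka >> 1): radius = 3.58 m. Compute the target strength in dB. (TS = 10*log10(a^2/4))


TS = 10*log10(3.58^2 / 4) = 10*log10(3.2041) = 5.06

5.06 dB


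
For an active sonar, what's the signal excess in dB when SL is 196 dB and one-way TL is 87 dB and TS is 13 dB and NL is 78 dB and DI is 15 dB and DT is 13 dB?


SE = SL - 2*TL + TS - NL + DI - DT = 196 - 2*87 + (13) - 78 + 15 - 13 = -41

-41 dB


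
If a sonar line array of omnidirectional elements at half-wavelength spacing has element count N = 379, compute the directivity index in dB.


25.79 dB


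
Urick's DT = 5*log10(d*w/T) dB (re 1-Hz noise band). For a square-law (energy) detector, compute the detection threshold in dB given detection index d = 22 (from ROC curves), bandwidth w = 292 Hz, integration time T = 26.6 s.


11.91 dB


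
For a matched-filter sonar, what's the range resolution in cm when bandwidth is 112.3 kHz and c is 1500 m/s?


dR = c/(2*BW) = 1500 / (2 * 112.3e3) = 0.0067 m = 0.67 cm

0.67 cm


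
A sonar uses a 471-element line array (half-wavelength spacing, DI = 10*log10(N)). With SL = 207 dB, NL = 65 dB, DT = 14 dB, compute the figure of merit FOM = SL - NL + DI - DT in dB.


Step 1: DI = 10*log10(471) = 26.73 dB
Step 2: FOM = SL - NL + DI - DT = 207 - 65 + 26.73 - 14 = 154.73

154.73 dB


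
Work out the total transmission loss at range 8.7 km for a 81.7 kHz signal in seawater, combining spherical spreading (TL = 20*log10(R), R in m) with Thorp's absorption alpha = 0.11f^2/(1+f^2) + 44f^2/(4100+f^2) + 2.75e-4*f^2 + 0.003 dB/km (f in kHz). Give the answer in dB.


Step 1 (Thorp): alpha = 0.11*6674.89/(1+6674.89) + 44*6674.89/(4100+6674.89) + 2.75e-4*6674.89 + 0.003 = 29.2059 dB/km
Step 2: TL_spread = 20*log10(8700) = 78.79 dB
Step 3: TL_abs = alpha*R = 29.2059 * 8.7 = 254.09 dB
Step 4: TL_total = 78.79 + 254.09 = 332.88

332.88 dB


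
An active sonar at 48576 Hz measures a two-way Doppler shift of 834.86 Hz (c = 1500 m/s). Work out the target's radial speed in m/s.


12.89 m/s


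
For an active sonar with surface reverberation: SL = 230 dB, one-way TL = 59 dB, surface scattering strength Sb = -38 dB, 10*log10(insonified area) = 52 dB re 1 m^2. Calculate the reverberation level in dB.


126 dB


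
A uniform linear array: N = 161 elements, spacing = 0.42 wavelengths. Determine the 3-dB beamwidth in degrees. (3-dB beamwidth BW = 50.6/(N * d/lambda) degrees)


BW = 50.6 / (161 * 0.42) = 50.6 / 67.62 = 0.75

0.75 deg


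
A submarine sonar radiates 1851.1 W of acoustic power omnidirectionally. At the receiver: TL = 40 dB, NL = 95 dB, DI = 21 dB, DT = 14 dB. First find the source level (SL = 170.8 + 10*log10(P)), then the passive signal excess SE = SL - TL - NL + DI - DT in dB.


Step 1: SL = 170.8 + 10*log10(1851.1) = 203.47 dB
Step 2: SE = SL - TL - NL + DI - DT = 203.47 - 40 - 95 + 21 - 14 = 75.47

75.47 dB


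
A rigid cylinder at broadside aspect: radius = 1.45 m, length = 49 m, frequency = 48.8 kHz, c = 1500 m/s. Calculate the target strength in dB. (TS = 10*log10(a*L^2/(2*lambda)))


47.53 dB


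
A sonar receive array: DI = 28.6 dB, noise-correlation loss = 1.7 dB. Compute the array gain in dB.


AG = DI - L_corr = 28.6 - 1.7 = 26.9

26.9 dB


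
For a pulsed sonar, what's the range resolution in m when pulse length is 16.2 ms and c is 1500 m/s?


dR = c*tau/2 = 1500 * 16.2e-3 / 2 = 12.15

12.15 m


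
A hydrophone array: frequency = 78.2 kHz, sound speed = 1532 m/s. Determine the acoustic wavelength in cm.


1.96 cm


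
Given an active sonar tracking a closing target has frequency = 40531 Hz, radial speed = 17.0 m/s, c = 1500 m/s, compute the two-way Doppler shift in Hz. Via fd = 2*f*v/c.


fd = 2*f*v/c = 2 * 40531 * 17.0 / 1500 = 918.7

918.7 Hz


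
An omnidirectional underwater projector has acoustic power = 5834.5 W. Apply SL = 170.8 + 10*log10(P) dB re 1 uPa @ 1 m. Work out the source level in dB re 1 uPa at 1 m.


208.46 dB


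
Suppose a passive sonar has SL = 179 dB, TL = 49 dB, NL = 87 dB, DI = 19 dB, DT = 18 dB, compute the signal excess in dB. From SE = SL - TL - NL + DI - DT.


44 dB


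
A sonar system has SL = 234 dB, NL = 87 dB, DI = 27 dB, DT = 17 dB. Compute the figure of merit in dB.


FOM = SL - NL + DI - DT = 234 - 87 + 27 - 17 = 157

157 dB


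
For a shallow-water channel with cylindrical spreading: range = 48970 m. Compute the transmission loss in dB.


TL = 10*log10(48970) = 46.9

46.9 dB


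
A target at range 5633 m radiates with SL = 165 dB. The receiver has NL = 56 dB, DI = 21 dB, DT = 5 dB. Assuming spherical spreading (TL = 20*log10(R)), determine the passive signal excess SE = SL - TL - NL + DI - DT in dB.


49.99 dB


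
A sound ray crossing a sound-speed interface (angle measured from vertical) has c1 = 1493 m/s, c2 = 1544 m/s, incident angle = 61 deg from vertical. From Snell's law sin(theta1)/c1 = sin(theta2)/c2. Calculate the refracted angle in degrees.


sin(theta2) = (c2/c1)*sin(theta1) = (1544/1493)*sin(61 deg) = 0.9045
theta2 = arcsin(0.9045) = 64.76

64.76 deg


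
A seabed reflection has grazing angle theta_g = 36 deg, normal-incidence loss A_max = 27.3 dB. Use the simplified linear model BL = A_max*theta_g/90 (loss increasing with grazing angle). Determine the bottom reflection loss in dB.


10.92 dB


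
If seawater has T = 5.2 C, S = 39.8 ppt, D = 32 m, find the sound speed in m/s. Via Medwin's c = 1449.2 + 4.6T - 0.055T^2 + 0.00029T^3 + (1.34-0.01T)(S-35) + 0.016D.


c = 1449.2 + 4.6*5.2 - 0.055*5.2^2 + 0.00029*5.2^3 + (1.34 - 0.01*5.2)*(39.8 - 35) + 0.016*32 = 1478.37

1478.37 m/s


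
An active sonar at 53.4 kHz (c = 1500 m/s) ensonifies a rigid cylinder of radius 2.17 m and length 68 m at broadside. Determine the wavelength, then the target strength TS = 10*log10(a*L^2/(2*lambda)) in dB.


Step 1: lambda = c/f = 1500/53400 = 0.02809 m
Step 2: TS = 10*log10(a*L^2/(2*lambda)) = 10*log10(2.17*68^2/(2*0.02809)) = 52.52

52.52 dB


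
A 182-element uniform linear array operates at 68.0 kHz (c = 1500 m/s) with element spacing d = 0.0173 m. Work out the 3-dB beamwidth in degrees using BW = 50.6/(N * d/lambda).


Step 1: lambda = 1500/68000 = 0.02206 m
Step 2: d/lambda = 0.0173/0.02206 = 0.7842
Step 3: BW = 50.6/(N * d/lambda) = 50.6/(182 * 0.7842) = 0.35

0.35 deg


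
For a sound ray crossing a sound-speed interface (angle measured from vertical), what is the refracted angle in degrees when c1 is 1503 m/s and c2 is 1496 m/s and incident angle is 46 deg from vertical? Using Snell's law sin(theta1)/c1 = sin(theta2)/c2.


sin(theta2) = (c2/c1)*sin(theta1) = (1496/1503)*sin(46 deg) = 0.71599
theta2 = arcsin(0.71599) = 45.72

45.72 deg


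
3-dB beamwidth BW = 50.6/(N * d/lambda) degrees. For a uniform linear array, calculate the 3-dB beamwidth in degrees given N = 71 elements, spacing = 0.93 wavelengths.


BW = 50.6 / (71 * 0.93) = 50.6 / 66.03 = 0.77

0.77 deg


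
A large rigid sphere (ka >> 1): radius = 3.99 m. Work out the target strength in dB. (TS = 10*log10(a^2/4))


6.0 dB


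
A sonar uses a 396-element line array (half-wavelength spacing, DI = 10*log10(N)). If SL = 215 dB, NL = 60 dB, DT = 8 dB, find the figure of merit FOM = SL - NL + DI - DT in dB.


Step 1: DI = 10*log10(396) = 25.98 dB
Step 2: FOM = SL - NL + DI - DT = 215 - 60 + 25.98 - 8 = 172.98

172.98 dB


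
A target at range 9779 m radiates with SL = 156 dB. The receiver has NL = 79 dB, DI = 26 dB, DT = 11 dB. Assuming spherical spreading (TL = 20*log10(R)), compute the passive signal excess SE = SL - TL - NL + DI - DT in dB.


12.19 dB


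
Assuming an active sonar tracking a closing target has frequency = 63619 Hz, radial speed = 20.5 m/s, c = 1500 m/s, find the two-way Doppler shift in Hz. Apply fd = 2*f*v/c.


fd = 2*f*v/c = 2 * 63619 * 20.5 / 1500 = 1738.92

1738.92 Hz


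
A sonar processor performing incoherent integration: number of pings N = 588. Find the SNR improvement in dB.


13.85 dB


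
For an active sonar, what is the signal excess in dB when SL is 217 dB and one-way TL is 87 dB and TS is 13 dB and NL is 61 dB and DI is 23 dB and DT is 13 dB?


SE = SL - 2*TL + TS - NL + DI - DT = 217 - 2*87 + (13) - 61 + 23 - 13 = 5

5 dB


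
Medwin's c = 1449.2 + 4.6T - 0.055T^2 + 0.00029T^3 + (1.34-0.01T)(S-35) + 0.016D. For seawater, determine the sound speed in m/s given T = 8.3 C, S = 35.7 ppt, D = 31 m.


1485.13 m/s


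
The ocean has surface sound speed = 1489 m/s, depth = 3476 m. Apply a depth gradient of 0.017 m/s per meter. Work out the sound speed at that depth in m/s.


1548.092 m/s


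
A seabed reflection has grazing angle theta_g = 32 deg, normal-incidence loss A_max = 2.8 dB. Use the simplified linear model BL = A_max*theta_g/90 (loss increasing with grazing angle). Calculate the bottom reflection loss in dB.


1.0 dB


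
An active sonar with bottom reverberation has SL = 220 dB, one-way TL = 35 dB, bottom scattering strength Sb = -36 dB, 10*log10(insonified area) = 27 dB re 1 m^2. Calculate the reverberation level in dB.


141 dB


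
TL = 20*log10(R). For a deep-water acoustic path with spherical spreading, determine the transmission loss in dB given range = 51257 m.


TL = 20*log10(51257) = 94.2

94.2 dB


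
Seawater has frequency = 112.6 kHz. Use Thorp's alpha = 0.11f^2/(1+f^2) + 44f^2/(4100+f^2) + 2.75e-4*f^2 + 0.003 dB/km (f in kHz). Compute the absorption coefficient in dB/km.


36.848 dB/km


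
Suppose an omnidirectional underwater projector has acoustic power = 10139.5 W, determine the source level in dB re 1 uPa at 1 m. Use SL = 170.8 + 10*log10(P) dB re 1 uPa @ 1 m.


210.86 dB


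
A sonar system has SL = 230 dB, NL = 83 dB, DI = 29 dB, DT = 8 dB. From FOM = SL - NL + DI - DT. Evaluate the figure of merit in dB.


168 dB


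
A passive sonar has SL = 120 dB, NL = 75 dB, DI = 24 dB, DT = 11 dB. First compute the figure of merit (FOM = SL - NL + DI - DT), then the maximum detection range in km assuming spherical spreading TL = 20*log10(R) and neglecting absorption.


Step 1: FOM = SL - NL + DI - DT = 120 - 75 + 24 - 11 = 58 dB
Step 2: at max range FOM = TL = 20*log10(R), so R = 10^(58/20) = 794.33 m = 0.79 km

0.79 km


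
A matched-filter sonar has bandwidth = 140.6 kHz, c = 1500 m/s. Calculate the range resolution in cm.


dR = c/(2*BW) = 1500 / (2 * 140.6e3) = 0.0053 m = 0.53 cm

0.53 cm


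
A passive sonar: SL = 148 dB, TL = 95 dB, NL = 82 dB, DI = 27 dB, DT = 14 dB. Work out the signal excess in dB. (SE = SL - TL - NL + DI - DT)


-16 dB


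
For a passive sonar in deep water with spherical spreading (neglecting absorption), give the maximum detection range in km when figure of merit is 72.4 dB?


At max range FOM = TL, so 20*log10(R) = 72.4
R = 10^(72.4/20) = 4168.69 m = 4.17 km

4.17 km


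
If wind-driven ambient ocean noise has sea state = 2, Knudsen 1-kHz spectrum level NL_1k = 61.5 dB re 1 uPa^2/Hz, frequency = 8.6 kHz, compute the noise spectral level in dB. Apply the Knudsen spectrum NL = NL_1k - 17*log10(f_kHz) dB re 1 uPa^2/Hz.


NL = NL_1k - 17*log10(f_kHz) = 61.5 - 17*log10(8.6) = 61.5 - (15.89) = 45.61

45.61 dB


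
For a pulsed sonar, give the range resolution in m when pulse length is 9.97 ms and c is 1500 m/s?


dR = c*tau/2 = 1500 * 9.97e-3 / 2 = 7.4775

7.4775 m


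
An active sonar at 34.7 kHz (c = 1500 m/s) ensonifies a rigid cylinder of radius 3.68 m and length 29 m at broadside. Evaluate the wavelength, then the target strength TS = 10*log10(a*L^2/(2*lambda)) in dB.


Step 1: lambda = c/f = 1500/34700 = 0.04323 m
Step 2: TS = 10*log10(a*L^2/(2*lambda)) = 10*log10(3.68*29^2/(2*0.04323)) = 45.54

45.54 dB


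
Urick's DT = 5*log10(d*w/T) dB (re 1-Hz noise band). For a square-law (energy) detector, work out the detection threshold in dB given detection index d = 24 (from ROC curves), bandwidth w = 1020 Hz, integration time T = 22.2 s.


DT = 5*log10(d*w/T) = 5*log10(24 * 1020 / 22.2) = 5*log10(1102.7) = 15.21

15.21 dB


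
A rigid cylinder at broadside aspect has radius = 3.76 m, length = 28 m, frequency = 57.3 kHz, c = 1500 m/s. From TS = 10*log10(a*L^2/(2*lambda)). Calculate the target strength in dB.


lambda = 1500/57300 = 0.02618 m
TS = 10*log10(3.76*28^2/(2*0.02618)) = 47.51

47.51 dB


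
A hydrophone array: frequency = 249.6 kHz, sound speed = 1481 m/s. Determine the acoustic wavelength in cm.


lambda = c/f = 1481 / 249600 = 0.0059 m = 0.59 cm

0.59 cm


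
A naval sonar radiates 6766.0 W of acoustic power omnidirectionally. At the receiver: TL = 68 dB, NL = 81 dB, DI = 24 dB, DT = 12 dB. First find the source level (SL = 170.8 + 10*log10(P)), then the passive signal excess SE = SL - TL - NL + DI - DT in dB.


Step 1: SL = 170.8 + 10*log10(6766.0) = 209.1 dB
Step 2: SE = SL - TL - NL + DI - DT = 209.1 - 68 - 81 + 24 - 12 = 72.1

72.1 dB


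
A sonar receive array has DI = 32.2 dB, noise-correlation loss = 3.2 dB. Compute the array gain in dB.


AG = DI - L_corr = 32.2 - 3.2 = 29.0

29.0 dB


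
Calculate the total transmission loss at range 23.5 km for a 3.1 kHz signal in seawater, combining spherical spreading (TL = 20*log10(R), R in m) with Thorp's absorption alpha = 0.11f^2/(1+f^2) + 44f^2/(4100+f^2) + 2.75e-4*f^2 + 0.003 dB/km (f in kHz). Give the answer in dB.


Step 1 (Thorp): alpha = 0.11*9.61/(1+9.61) + 44*9.61/(4100+9.61) + 2.75e-4*9.61 + 0.003 = 0.2082 dB/km
Step 2: TL_spread = 20*log10(23500) = 87.42 dB
Step 3: TL_abs = alpha*R = 0.2082 * 23.5 = 4.89 dB
Step 4: TL_total = 87.42 + 4.89 = 92.31

92.31 dB


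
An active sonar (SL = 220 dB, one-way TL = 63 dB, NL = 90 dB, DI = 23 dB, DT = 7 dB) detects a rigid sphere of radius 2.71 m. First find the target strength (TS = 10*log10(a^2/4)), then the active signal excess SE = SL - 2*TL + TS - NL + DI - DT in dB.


Step 1: TS = 10*log10(2.71^2/4) = 2.64 dB
Step 2: SE = SL - 2*TL + TS - NL + DI - DT = 220 - 2*63 + (2.64) - 90 + 23 - 7 = 22.64

22.64 dB


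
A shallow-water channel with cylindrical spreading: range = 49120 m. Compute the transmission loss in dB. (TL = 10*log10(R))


TL = 10*log10(49120) = 46.91

46.91 dB


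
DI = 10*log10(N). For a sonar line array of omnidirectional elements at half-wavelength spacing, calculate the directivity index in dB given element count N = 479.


DI = 10*log10(479) = 26.8

26.8 dB


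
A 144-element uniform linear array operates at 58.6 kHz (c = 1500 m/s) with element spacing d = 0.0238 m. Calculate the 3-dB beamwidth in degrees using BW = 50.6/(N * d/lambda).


0.38 deg


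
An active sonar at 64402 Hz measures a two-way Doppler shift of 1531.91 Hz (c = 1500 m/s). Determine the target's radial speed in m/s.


From fd = 2*f*v/c, v = c*fd/(2*f) = 1500 * 1531.91 / (2*64402) = 17.84

17.84 m/s


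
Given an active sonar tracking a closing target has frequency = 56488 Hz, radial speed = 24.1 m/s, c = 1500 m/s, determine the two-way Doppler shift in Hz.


1815.15 Hz


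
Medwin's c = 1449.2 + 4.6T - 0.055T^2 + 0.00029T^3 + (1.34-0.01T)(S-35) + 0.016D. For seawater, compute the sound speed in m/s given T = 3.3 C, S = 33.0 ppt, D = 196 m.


c = 1449.2 + 4.6*3.3 - 0.055*3.3^2 + 0.00029*3.3^3 + (1.34 - 0.01*3.3)*(33.0 - 35) + 0.016*196 = 1464.31

1464.31 m/s


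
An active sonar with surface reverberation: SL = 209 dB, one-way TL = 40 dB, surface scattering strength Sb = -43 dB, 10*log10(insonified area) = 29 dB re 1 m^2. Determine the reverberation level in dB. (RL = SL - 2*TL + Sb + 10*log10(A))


RL = SL - 2*TL + Sb + 10*log10(A) = 209 - 2*40 + (-43) + 29 = 115

115 dB
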